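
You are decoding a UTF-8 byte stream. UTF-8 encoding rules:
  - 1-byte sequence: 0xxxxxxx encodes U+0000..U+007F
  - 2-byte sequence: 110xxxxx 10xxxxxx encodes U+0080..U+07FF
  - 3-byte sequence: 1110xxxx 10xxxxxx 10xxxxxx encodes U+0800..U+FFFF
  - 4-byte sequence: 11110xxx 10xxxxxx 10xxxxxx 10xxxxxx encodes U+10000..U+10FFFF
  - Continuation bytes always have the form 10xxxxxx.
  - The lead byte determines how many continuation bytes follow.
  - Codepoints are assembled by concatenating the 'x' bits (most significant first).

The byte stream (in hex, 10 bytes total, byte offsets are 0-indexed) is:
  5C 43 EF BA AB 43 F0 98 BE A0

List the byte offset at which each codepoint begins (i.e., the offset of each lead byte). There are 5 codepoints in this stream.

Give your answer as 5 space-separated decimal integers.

Byte[0]=5C: 1-byte ASCII. cp=U+005C
Byte[1]=43: 1-byte ASCII. cp=U+0043
Byte[2]=EF: 3-byte lead, need 2 cont bytes. acc=0xF
Byte[3]=BA: continuation. acc=(acc<<6)|0x3A=0x3FA
Byte[4]=AB: continuation. acc=(acc<<6)|0x2B=0xFEAB
Completed: cp=U+FEAB (starts at byte 2)
Byte[5]=43: 1-byte ASCII. cp=U+0043
Byte[6]=F0: 4-byte lead, need 3 cont bytes. acc=0x0
Byte[7]=98: continuation. acc=(acc<<6)|0x18=0x18
Byte[8]=BE: continuation. acc=(acc<<6)|0x3E=0x63E
Byte[9]=A0: continuation. acc=(acc<<6)|0x20=0x18FA0
Completed: cp=U+18FA0 (starts at byte 6)

Answer: 0 1 2 5 6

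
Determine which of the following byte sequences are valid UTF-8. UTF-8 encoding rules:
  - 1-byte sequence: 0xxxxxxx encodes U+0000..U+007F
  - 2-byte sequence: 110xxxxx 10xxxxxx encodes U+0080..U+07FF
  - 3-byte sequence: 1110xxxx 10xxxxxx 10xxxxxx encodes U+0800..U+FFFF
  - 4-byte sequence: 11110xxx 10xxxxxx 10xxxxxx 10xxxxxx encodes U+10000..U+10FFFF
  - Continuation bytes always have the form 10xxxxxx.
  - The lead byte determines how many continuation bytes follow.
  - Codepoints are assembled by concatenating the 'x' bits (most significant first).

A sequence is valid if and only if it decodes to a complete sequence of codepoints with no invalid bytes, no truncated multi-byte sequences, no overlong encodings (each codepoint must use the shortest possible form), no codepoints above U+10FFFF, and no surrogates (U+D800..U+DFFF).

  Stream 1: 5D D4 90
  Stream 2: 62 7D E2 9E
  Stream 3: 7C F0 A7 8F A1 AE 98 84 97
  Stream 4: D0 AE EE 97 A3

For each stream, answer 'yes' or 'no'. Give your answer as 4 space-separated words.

Stream 1: decodes cleanly. VALID
Stream 2: error at byte offset 4. INVALID
Stream 3: error at byte offset 5. INVALID
Stream 4: decodes cleanly. VALID

Answer: yes no no yes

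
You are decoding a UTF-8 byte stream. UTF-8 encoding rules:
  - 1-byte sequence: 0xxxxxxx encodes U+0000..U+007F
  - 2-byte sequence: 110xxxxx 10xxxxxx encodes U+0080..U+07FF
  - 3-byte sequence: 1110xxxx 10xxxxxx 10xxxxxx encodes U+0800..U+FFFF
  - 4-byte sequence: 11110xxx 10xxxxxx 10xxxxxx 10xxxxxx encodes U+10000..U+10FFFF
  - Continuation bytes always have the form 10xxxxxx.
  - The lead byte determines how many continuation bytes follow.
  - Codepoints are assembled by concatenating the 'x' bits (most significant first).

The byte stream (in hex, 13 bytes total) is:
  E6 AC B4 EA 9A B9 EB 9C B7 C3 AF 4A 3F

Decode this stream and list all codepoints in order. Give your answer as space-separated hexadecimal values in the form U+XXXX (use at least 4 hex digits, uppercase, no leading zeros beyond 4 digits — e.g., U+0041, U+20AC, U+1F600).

Byte[0]=E6: 3-byte lead, need 2 cont bytes. acc=0x6
Byte[1]=AC: continuation. acc=(acc<<6)|0x2C=0x1AC
Byte[2]=B4: continuation. acc=(acc<<6)|0x34=0x6B34
Completed: cp=U+6B34 (starts at byte 0)
Byte[3]=EA: 3-byte lead, need 2 cont bytes. acc=0xA
Byte[4]=9A: continuation. acc=(acc<<6)|0x1A=0x29A
Byte[5]=B9: continuation. acc=(acc<<6)|0x39=0xA6B9
Completed: cp=U+A6B9 (starts at byte 3)
Byte[6]=EB: 3-byte lead, need 2 cont bytes. acc=0xB
Byte[7]=9C: continuation. acc=(acc<<6)|0x1C=0x2DC
Byte[8]=B7: continuation. acc=(acc<<6)|0x37=0xB737
Completed: cp=U+B737 (starts at byte 6)
Byte[9]=C3: 2-byte lead, need 1 cont bytes. acc=0x3
Byte[10]=AF: continuation. acc=(acc<<6)|0x2F=0xEF
Completed: cp=U+00EF (starts at byte 9)
Byte[11]=4A: 1-byte ASCII. cp=U+004A
Byte[12]=3F: 1-byte ASCII. cp=U+003F

Answer: U+6B34 U+A6B9 U+B737 U+00EF U+004A U+003F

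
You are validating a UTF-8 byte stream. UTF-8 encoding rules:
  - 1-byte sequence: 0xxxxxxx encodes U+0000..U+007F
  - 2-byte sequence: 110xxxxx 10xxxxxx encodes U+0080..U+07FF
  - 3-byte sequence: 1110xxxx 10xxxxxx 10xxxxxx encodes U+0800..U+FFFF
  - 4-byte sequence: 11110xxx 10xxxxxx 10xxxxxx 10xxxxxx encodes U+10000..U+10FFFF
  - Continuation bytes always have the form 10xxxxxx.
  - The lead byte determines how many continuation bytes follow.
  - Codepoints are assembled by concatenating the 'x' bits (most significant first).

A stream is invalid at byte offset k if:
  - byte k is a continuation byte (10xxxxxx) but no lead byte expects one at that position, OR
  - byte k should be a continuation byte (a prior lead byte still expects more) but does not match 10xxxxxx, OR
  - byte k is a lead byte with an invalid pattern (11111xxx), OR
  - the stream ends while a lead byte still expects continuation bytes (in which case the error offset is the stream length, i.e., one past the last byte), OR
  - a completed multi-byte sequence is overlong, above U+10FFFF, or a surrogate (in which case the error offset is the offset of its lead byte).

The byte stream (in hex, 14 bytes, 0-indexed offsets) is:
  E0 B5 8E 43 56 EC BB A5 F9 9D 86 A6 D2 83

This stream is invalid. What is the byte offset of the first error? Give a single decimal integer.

Byte[0]=E0: 3-byte lead, need 2 cont bytes. acc=0x0
Byte[1]=B5: continuation. acc=(acc<<6)|0x35=0x35
Byte[2]=8E: continuation. acc=(acc<<6)|0x0E=0xD4E
Completed: cp=U+0D4E (starts at byte 0)
Byte[3]=43: 1-byte ASCII. cp=U+0043
Byte[4]=56: 1-byte ASCII. cp=U+0056
Byte[5]=EC: 3-byte lead, need 2 cont bytes. acc=0xC
Byte[6]=BB: continuation. acc=(acc<<6)|0x3B=0x33B
Byte[7]=A5: continuation. acc=(acc<<6)|0x25=0xCEE5
Completed: cp=U+CEE5 (starts at byte 5)
Byte[8]=F9: INVALID lead byte (not 0xxx/110x/1110/11110)

Answer: 8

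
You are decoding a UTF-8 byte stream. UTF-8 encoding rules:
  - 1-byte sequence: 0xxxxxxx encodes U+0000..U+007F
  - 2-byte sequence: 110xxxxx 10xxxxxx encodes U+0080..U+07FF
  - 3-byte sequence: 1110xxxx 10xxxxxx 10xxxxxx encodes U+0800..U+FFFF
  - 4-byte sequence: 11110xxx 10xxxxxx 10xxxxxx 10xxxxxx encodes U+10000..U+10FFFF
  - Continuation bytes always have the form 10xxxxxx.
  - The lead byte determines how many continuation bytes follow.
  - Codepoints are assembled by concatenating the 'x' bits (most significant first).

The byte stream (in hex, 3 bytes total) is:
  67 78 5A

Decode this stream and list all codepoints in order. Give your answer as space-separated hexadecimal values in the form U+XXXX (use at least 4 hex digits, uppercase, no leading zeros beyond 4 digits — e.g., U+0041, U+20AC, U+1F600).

Byte[0]=67: 1-byte ASCII. cp=U+0067
Byte[1]=78: 1-byte ASCII. cp=U+0078
Byte[2]=5A: 1-byte ASCII. cp=U+005A

Answer: U+0067 U+0078 U+005A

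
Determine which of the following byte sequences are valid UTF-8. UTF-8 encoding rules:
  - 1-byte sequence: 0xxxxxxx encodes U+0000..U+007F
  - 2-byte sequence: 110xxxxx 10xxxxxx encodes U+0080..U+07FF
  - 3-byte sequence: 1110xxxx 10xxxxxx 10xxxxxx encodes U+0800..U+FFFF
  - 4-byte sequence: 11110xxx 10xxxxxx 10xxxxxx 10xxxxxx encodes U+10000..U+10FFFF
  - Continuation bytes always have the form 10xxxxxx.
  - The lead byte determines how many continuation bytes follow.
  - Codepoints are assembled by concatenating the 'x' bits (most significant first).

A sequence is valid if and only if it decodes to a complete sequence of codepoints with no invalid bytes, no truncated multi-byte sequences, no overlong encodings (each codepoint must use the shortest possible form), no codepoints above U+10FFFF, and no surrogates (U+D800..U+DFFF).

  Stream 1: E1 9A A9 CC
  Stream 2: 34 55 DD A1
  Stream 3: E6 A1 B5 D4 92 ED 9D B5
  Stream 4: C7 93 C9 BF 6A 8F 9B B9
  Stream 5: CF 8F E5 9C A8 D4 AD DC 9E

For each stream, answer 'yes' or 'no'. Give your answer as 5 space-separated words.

Stream 1: error at byte offset 4. INVALID
Stream 2: decodes cleanly. VALID
Stream 3: decodes cleanly. VALID
Stream 4: error at byte offset 5. INVALID
Stream 5: decodes cleanly. VALID

Answer: no yes yes no yes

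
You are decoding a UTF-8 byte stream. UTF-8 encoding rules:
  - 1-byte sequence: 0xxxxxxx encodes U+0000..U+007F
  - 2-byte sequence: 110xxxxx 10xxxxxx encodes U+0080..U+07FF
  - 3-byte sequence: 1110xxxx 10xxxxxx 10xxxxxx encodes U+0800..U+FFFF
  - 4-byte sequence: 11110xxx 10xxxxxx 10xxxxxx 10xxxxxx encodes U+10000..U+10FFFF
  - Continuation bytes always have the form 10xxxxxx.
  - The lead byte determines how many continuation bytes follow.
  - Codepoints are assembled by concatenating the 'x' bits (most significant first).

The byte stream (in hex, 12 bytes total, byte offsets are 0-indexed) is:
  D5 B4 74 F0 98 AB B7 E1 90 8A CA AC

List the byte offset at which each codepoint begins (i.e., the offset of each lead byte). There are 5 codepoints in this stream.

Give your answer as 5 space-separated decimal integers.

Answer: 0 2 3 7 10

Derivation:
Byte[0]=D5: 2-byte lead, need 1 cont bytes. acc=0x15
Byte[1]=B4: continuation. acc=(acc<<6)|0x34=0x574
Completed: cp=U+0574 (starts at byte 0)
Byte[2]=74: 1-byte ASCII. cp=U+0074
Byte[3]=F0: 4-byte lead, need 3 cont bytes. acc=0x0
Byte[4]=98: continuation. acc=(acc<<6)|0x18=0x18
Byte[5]=AB: continuation. acc=(acc<<6)|0x2B=0x62B
Byte[6]=B7: continuation. acc=(acc<<6)|0x37=0x18AF7
Completed: cp=U+18AF7 (starts at byte 3)
Byte[7]=E1: 3-byte lead, need 2 cont bytes. acc=0x1
Byte[8]=90: continuation. acc=(acc<<6)|0x10=0x50
Byte[9]=8A: continuation. acc=(acc<<6)|0x0A=0x140A
Completed: cp=U+140A (starts at byte 7)
Byte[10]=CA: 2-byte lead, need 1 cont bytes. acc=0xA
Byte[11]=AC: continuation. acc=(acc<<6)|0x2C=0x2AC
Completed: cp=U+02AC (starts at byte 10)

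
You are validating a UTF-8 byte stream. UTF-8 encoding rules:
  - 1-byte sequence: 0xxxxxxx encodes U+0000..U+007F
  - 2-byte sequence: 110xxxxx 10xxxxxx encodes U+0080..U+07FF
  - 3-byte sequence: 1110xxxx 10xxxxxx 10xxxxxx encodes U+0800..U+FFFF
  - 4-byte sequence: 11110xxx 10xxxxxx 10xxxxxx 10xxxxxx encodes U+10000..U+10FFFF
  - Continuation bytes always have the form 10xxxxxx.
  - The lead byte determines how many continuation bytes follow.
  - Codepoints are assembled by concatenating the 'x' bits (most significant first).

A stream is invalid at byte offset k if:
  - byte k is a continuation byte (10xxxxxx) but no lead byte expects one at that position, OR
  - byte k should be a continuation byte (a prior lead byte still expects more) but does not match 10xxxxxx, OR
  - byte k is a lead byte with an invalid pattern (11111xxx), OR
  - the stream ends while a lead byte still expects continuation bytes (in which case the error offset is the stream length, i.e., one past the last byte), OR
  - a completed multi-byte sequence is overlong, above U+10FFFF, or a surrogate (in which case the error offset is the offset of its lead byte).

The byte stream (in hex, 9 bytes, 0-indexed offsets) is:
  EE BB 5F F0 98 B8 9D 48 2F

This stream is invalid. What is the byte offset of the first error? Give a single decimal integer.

Answer: 2

Derivation:
Byte[0]=EE: 3-byte lead, need 2 cont bytes. acc=0xE
Byte[1]=BB: continuation. acc=(acc<<6)|0x3B=0x3BB
Byte[2]=5F: expected 10xxxxxx continuation. INVALID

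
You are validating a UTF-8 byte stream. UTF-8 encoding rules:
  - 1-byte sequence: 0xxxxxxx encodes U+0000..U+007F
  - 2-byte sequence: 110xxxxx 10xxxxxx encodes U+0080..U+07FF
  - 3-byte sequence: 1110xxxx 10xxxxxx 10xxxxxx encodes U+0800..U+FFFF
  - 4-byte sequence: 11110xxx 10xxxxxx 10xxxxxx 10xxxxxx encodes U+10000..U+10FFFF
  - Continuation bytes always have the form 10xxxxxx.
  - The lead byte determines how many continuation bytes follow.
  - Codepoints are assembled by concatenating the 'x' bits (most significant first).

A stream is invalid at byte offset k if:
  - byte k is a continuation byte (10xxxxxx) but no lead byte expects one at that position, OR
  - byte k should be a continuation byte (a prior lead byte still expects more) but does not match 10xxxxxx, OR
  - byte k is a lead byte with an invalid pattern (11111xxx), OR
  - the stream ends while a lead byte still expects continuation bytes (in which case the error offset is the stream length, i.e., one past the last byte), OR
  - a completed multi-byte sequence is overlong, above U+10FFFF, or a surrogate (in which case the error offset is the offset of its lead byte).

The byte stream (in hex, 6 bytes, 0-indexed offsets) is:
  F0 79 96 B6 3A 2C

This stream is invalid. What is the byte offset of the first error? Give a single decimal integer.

Byte[0]=F0: 4-byte lead, need 3 cont bytes. acc=0x0
Byte[1]=79: expected 10xxxxxx continuation. INVALID

Answer: 1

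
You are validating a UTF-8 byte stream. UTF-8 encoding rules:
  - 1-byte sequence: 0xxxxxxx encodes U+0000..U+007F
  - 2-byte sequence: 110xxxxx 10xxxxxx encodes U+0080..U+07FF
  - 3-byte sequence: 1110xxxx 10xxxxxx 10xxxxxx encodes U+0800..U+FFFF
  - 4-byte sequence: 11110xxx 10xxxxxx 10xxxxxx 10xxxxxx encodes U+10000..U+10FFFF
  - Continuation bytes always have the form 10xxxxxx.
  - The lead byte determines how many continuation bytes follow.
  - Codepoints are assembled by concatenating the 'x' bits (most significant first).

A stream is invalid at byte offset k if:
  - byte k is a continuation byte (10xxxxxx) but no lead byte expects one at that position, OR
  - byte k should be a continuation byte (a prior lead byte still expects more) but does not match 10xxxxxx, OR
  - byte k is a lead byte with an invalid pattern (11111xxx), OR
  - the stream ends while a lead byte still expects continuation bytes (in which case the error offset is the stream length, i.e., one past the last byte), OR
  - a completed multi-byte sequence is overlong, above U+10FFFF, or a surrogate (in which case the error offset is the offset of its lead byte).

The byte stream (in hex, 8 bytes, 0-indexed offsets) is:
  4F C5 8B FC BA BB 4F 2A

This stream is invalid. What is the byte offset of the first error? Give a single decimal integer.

Byte[0]=4F: 1-byte ASCII. cp=U+004F
Byte[1]=C5: 2-byte lead, need 1 cont bytes. acc=0x5
Byte[2]=8B: continuation. acc=(acc<<6)|0x0B=0x14B
Completed: cp=U+014B (starts at byte 1)
Byte[3]=FC: INVALID lead byte (not 0xxx/110x/1110/11110)

Answer: 3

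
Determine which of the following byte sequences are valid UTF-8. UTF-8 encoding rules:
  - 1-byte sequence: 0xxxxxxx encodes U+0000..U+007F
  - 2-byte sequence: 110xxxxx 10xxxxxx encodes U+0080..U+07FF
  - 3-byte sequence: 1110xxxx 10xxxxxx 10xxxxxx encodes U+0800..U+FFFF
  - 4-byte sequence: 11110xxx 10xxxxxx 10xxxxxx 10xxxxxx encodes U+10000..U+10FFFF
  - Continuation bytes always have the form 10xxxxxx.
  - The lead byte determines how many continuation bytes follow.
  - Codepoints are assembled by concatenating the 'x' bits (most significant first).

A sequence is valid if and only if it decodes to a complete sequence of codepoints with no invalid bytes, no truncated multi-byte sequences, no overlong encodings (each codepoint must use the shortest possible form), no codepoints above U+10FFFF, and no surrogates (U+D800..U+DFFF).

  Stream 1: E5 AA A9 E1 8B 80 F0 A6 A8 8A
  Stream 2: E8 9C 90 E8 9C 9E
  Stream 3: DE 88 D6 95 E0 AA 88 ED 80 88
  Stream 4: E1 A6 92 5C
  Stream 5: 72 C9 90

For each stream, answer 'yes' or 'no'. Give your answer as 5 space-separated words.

Answer: yes yes yes yes yes

Derivation:
Stream 1: decodes cleanly. VALID
Stream 2: decodes cleanly. VALID
Stream 3: decodes cleanly. VALID
Stream 4: decodes cleanly. VALID
Stream 5: decodes cleanly. VALID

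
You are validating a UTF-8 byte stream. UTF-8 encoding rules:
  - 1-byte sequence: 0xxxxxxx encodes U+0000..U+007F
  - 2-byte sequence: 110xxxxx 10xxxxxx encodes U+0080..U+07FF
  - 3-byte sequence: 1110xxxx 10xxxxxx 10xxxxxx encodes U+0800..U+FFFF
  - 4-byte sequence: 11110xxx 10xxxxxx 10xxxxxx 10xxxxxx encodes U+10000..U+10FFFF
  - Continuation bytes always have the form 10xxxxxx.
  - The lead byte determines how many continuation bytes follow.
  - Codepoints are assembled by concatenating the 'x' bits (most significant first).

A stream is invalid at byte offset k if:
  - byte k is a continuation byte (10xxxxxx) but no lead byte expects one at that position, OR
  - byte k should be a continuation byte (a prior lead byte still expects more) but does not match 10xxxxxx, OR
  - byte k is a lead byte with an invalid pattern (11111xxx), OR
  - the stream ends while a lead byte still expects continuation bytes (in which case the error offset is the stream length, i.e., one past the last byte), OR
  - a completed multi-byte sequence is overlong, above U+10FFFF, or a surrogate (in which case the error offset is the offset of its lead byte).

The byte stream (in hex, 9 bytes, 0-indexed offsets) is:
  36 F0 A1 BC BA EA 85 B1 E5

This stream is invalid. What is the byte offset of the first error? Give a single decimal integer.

Answer: 9

Derivation:
Byte[0]=36: 1-byte ASCII. cp=U+0036
Byte[1]=F0: 4-byte lead, need 3 cont bytes. acc=0x0
Byte[2]=A1: continuation. acc=(acc<<6)|0x21=0x21
Byte[3]=BC: continuation. acc=(acc<<6)|0x3C=0x87C
Byte[4]=BA: continuation. acc=(acc<<6)|0x3A=0x21F3A
Completed: cp=U+21F3A (starts at byte 1)
Byte[5]=EA: 3-byte lead, need 2 cont bytes. acc=0xA
Byte[6]=85: continuation. acc=(acc<<6)|0x05=0x285
Byte[7]=B1: continuation. acc=(acc<<6)|0x31=0xA171
Completed: cp=U+A171 (starts at byte 5)
Byte[8]=E5: 3-byte lead, need 2 cont bytes. acc=0x5
Byte[9]: stream ended, expected continuation. INVALID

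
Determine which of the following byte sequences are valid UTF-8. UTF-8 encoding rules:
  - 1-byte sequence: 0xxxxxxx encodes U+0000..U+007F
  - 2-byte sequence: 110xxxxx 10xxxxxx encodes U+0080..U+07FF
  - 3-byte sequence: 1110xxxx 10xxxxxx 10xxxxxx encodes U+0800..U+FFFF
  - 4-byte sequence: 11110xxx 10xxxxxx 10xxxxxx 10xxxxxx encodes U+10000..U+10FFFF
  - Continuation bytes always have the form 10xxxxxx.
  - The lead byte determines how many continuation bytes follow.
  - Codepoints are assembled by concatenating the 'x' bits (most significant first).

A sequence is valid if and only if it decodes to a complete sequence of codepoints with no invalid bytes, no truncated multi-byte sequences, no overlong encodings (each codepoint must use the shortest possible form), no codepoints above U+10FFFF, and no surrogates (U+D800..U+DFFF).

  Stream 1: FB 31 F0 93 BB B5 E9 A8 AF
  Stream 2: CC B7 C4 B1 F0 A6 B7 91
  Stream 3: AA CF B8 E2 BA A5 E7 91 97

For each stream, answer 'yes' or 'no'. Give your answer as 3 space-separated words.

Stream 1: error at byte offset 0. INVALID
Stream 2: decodes cleanly. VALID
Stream 3: error at byte offset 0. INVALID

Answer: no yes no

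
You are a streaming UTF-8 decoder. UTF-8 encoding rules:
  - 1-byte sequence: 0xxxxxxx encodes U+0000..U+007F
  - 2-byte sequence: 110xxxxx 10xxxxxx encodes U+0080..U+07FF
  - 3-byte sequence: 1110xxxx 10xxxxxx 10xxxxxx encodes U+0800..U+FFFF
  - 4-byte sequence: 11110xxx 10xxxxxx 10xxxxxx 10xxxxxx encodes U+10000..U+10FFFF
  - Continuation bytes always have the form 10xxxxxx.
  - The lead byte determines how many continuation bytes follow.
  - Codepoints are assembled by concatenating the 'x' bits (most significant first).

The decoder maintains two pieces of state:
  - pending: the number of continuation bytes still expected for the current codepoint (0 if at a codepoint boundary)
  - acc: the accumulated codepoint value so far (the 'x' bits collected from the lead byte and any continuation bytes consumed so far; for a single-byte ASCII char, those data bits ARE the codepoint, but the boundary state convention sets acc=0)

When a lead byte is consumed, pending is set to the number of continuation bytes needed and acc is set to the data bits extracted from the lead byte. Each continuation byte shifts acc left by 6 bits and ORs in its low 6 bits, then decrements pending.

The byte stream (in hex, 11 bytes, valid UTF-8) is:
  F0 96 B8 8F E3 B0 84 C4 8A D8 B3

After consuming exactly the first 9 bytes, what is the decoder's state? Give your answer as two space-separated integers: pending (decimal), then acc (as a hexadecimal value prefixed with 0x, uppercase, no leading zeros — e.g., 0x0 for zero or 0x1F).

Byte[0]=F0: 4-byte lead. pending=3, acc=0x0
Byte[1]=96: continuation. acc=(acc<<6)|0x16=0x16, pending=2
Byte[2]=B8: continuation. acc=(acc<<6)|0x38=0x5B8, pending=1
Byte[3]=8F: continuation. acc=(acc<<6)|0x0F=0x16E0F, pending=0
Byte[4]=E3: 3-byte lead. pending=2, acc=0x3
Byte[5]=B0: continuation. acc=(acc<<6)|0x30=0xF0, pending=1
Byte[6]=84: continuation. acc=(acc<<6)|0x04=0x3C04, pending=0
Byte[7]=C4: 2-byte lead. pending=1, acc=0x4
Byte[8]=8A: continuation. acc=(acc<<6)|0x0A=0x10A, pending=0

Answer: 0 0x10A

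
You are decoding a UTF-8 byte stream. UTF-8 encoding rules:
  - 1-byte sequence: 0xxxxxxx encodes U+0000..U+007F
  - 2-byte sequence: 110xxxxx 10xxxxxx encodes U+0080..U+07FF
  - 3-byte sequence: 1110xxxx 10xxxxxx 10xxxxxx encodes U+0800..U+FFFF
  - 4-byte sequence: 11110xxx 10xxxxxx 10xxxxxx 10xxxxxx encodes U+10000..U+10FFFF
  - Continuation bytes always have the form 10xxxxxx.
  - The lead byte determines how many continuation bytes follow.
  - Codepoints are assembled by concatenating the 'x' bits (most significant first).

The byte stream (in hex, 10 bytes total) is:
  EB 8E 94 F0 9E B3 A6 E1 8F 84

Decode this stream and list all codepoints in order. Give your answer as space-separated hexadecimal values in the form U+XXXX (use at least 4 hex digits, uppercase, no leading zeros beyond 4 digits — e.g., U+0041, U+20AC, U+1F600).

Answer: U+B394 U+1ECE6 U+13C4

Derivation:
Byte[0]=EB: 3-byte lead, need 2 cont bytes. acc=0xB
Byte[1]=8E: continuation. acc=(acc<<6)|0x0E=0x2CE
Byte[2]=94: continuation. acc=(acc<<6)|0x14=0xB394
Completed: cp=U+B394 (starts at byte 0)
Byte[3]=F0: 4-byte lead, need 3 cont bytes. acc=0x0
Byte[4]=9E: continuation. acc=(acc<<6)|0x1E=0x1E
Byte[5]=B3: continuation. acc=(acc<<6)|0x33=0x7B3
Byte[6]=A6: continuation. acc=(acc<<6)|0x26=0x1ECE6
Completed: cp=U+1ECE6 (starts at byte 3)
Byte[7]=E1: 3-byte lead, need 2 cont bytes. acc=0x1
Byte[8]=8F: continuation. acc=(acc<<6)|0x0F=0x4F
Byte[9]=84: continuation. acc=(acc<<6)|0x04=0x13C4
Completed: cp=U+13C4 (starts at byte 7)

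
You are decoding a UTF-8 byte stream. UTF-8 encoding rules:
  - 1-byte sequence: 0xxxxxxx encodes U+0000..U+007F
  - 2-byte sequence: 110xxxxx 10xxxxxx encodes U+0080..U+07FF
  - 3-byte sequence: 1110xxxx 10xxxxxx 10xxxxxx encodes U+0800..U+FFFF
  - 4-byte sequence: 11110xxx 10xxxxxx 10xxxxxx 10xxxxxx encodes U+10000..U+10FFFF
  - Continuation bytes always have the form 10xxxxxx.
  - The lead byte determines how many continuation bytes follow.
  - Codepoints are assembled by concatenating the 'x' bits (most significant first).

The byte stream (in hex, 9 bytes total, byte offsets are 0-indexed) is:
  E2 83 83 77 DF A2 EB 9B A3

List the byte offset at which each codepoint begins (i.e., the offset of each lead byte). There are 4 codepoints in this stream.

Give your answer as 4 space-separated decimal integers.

Answer: 0 3 4 6

Derivation:
Byte[0]=E2: 3-byte lead, need 2 cont bytes. acc=0x2
Byte[1]=83: continuation. acc=(acc<<6)|0x03=0x83
Byte[2]=83: continuation. acc=(acc<<6)|0x03=0x20C3
Completed: cp=U+20C3 (starts at byte 0)
Byte[3]=77: 1-byte ASCII. cp=U+0077
Byte[4]=DF: 2-byte lead, need 1 cont bytes. acc=0x1F
Byte[5]=A2: continuation. acc=(acc<<6)|0x22=0x7E2
Completed: cp=U+07E2 (starts at byte 4)
Byte[6]=EB: 3-byte lead, need 2 cont bytes. acc=0xB
Byte[7]=9B: continuation. acc=(acc<<6)|0x1B=0x2DB
Byte[8]=A3: continuation. acc=(acc<<6)|0x23=0xB6E3
Completed: cp=U+B6E3 (starts at byte 6)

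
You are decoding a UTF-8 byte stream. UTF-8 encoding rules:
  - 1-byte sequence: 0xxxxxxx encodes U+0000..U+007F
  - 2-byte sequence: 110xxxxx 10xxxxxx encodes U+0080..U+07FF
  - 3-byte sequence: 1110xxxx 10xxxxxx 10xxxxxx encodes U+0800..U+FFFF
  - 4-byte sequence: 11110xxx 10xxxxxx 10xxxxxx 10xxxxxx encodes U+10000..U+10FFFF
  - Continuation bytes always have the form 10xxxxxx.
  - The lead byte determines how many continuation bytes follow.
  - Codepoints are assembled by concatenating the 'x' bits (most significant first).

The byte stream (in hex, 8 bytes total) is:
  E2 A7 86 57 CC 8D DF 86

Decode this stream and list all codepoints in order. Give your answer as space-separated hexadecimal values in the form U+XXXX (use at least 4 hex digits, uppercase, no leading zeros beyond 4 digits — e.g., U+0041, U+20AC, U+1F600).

Answer: U+29C6 U+0057 U+030D U+07C6

Derivation:
Byte[0]=E2: 3-byte lead, need 2 cont bytes. acc=0x2
Byte[1]=A7: continuation. acc=(acc<<6)|0x27=0xA7
Byte[2]=86: continuation. acc=(acc<<6)|0x06=0x29C6
Completed: cp=U+29C6 (starts at byte 0)
Byte[3]=57: 1-byte ASCII. cp=U+0057
Byte[4]=CC: 2-byte lead, need 1 cont bytes. acc=0xC
Byte[5]=8D: continuation. acc=(acc<<6)|0x0D=0x30D
Completed: cp=U+030D (starts at byte 4)
Byte[6]=DF: 2-byte lead, need 1 cont bytes. acc=0x1F
Byte[7]=86: continuation. acc=(acc<<6)|0x06=0x7C6
Completed: cp=U+07C6 (starts at byte 6)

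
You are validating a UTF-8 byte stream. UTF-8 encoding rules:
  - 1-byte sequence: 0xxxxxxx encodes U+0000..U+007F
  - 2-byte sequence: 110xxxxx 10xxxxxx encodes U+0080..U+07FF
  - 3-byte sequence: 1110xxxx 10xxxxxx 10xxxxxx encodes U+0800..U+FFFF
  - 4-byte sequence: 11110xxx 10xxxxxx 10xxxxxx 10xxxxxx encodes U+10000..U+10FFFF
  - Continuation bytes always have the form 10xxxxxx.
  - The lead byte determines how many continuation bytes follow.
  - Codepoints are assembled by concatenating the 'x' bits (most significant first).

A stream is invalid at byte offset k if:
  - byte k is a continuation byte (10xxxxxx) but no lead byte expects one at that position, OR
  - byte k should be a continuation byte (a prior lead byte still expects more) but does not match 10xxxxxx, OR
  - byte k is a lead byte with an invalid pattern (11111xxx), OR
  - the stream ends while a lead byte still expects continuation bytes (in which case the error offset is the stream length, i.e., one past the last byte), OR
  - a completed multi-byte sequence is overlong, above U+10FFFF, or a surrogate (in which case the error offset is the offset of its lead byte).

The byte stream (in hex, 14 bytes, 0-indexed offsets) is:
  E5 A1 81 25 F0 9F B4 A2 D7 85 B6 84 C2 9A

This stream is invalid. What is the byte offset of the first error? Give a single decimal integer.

Answer: 10

Derivation:
Byte[0]=E5: 3-byte lead, need 2 cont bytes. acc=0x5
Byte[1]=A1: continuation. acc=(acc<<6)|0x21=0x161
Byte[2]=81: continuation. acc=(acc<<6)|0x01=0x5841
Completed: cp=U+5841 (starts at byte 0)
Byte[3]=25: 1-byte ASCII. cp=U+0025
Byte[4]=F0: 4-byte lead, need 3 cont bytes. acc=0x0
Byte[5]=9F: continuation. acc=(acc<<6)|0x1F=0x1F
Byte[6]=B4: continuation. acc=(acc<<6)|0x34=0x7F4
Byte[7]=A2: continuation. acc=(acc<<6)|0x22=0x1FD22
Completed: cp=U+1FD22 (starts at byte 4)
Byte[8]=D7: 2-byte lead, need 1 cont bytes. acc=0x17
Byte[9]=85: continuation. acc=(acc<<6)|0x05=0x5C5
Completed: cp=U+05C5 (starts at byte 8)
Byte[10]=B6: INVALID lead byte (not 0xxx/110x/1110/11110)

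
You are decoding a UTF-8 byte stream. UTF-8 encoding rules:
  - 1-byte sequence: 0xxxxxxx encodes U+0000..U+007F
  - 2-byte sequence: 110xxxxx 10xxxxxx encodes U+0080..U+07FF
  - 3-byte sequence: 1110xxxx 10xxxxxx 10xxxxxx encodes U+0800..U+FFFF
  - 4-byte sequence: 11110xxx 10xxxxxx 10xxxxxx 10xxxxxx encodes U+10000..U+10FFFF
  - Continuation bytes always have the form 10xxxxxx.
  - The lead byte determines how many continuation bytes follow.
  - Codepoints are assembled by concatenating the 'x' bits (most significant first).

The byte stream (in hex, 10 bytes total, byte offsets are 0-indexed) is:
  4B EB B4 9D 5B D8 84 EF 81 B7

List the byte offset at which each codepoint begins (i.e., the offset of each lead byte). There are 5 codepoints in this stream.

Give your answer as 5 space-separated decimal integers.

Byte[0]=4B: 1-byte ASCII. cp=U+004B
Byte[1]=EB: 3-byte lead, need 2 cont bytes. acc=0xB
Byte[2]=B4: continuation. acc=(acc<<6)|0x34=0x2F4
Byte[3]=9D: continuation. acc=(acc<<6)|0x1D=0xBD1D
Completed: cp=U+BD1D (starts at byte 1)
Byte[4]=5B: 1-byte ASCII. cp=U+005B
Byte[5]=D8: 2-byte lead, need 1 cont bytes. acc=0x18
Byte[6]=84: continuation. acc=(acc<<6)|0x04=0x604
Completed: cp=U+0604 (starts at byte 5)
Byte[7]=EF: 3-byte lead, need 2 cont bytes. acc=0xF
Byte[8]=81: continuation. acc=(acc<<6)|0x01=0x3C1
Byte[9]=B7: continuation. acc=(acc<<6)|0x37=0xF077
Completed: cp=U+F077 (starts at byte 7)

Answer: 0 1 4 5 7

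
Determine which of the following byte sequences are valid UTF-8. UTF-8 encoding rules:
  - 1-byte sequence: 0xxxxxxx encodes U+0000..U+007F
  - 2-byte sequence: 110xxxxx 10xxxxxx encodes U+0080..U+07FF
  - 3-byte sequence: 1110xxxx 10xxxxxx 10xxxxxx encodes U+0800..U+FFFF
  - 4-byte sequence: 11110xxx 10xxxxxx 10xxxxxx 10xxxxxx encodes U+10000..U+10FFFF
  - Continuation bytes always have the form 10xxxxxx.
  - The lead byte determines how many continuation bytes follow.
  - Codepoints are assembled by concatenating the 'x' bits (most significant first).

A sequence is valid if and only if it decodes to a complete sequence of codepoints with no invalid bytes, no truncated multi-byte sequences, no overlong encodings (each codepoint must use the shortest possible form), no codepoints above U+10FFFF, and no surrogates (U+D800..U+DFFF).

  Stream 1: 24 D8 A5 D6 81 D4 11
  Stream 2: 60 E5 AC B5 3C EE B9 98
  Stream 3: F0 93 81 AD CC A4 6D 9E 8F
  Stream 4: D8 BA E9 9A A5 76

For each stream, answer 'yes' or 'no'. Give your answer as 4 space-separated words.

Answer: no yes no yes

Derivation:
Stream 1: error at byte offset 6. INVALID
Stream 2: decodes cleanly. VALID
Stream 3: error at byte offset 7. INVALID
Stream 4: decodes cleanly. VALID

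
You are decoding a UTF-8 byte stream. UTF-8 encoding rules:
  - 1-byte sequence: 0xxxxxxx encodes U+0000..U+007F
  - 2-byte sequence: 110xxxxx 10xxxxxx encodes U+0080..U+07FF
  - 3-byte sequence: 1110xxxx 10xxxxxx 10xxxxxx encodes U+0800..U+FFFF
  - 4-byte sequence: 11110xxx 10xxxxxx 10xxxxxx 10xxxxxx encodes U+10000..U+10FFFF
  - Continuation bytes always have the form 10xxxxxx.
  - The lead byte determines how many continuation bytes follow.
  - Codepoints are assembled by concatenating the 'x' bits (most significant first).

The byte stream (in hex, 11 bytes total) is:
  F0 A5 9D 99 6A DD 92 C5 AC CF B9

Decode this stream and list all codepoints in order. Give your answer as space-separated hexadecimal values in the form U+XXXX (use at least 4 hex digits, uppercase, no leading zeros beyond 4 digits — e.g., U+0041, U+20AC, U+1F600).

Byte[0]=F0: 4-byte lead, need 3 cont bytes. acc=0x0
Byte[1]=A5: continuation. acc=(acc<<6)|0x25=0x25
Byte[2]=9D: continuation. acc=(acc<<6)|0x1D=0x95D
Byte[3]=99: continuation. acc=(acc<<6)|0x19=0x25759
Completed: cp=U+25759 (starts at byte 0)
Byte[4]=6A: 1-byte ASCII. cp=U+006A
Byte[5]=DD: 2-byte lead, need 1 cont bytes. acc=0x1D
Byte[6]=92: continuation. acc=(acc<<6)|0x12=0x752
Completed: cp=U+0752 (starts at byte 5)
Byte[7]=C5: 2-byte lead, need 1 cont bytes. acc=0x5
Byte[8]=AC: continuation. acc=(acc<<6)|0x2C=0x16C
Completed: cp=U+016C (starts at byte 7)
Byte[9]=CF: 2-byte lead, need 1 cont bytes. acc=0xF
Byte[10]=B9: continuation. acc=(acc<<6)|0x39=0x3F9
Completed: cp=U+03F9 (starts at byte 9)

Answer: U+25759 U+006A U+0752 U+016C U+03F9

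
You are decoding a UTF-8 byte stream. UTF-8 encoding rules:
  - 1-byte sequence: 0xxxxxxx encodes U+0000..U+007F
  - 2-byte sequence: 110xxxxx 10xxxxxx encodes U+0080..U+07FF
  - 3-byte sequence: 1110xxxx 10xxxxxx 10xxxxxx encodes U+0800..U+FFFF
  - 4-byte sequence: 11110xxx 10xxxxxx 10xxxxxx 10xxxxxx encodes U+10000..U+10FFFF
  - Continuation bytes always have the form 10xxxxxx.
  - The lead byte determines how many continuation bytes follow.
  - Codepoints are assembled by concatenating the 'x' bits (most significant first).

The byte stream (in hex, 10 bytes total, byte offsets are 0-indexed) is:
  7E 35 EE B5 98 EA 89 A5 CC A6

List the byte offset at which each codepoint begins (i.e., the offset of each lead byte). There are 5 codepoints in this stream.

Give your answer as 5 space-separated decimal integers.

Answer: 0 1 2 5 8

Derivation:
Byte[0]=7E: 1-byte ASCII. cp=U+007E
Byte[1]=35: 1-byte ASCII. cp=U+0035
Byte[2]=EE: 3-byte lead, need 2 cont bytes. acc=0xE
Byte[3]=B5: continuation. acc=(acc<<6)|0x35=0x3B5
Byte[4]=98: continuation. acc=(acc<<6)|0x18=0xED58
Completed: cp=U+ED58 (starts at byte 2)
Byte[5]=EA: 3-byte lead, need 2 cont bytes. acc=0xA
Byte[6]=89: continuation. acc=(acc<<6)|0x09=0x289
Byte[7]=A5: continuation. acc=(acc<<6)|0x25=0xA265
Completed: cp=U+A265 (starts at byte 5)
Byte[8]=CC: 2-byte lead, need 1 cont bytes. acc=0xC
Byte[9]=A6: continuation. acc=(acc<<6)|0x26=0x326
Completed: cp=U+0326 (starts at byte 8)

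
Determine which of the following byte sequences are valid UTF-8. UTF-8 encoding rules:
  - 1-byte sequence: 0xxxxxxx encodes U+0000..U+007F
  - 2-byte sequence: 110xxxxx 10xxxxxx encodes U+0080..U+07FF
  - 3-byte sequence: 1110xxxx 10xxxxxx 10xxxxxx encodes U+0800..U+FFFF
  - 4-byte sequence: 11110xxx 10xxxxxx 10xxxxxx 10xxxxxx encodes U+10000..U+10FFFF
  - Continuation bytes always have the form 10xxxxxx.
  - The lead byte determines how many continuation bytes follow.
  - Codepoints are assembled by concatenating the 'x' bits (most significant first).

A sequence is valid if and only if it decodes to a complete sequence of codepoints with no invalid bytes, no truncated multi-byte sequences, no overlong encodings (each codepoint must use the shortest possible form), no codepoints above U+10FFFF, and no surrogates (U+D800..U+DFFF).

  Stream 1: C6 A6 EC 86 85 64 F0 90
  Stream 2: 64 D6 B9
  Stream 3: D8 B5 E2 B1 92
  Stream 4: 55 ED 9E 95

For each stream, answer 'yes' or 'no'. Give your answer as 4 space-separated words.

Stream 1: error at byte offset 8. INVALID
Stream 2: decodes cleanly. VALID
Stream 3: decodes cleanly. VALID
Stream 4: decodes cleanly. VALID

Answer: no yes yes yes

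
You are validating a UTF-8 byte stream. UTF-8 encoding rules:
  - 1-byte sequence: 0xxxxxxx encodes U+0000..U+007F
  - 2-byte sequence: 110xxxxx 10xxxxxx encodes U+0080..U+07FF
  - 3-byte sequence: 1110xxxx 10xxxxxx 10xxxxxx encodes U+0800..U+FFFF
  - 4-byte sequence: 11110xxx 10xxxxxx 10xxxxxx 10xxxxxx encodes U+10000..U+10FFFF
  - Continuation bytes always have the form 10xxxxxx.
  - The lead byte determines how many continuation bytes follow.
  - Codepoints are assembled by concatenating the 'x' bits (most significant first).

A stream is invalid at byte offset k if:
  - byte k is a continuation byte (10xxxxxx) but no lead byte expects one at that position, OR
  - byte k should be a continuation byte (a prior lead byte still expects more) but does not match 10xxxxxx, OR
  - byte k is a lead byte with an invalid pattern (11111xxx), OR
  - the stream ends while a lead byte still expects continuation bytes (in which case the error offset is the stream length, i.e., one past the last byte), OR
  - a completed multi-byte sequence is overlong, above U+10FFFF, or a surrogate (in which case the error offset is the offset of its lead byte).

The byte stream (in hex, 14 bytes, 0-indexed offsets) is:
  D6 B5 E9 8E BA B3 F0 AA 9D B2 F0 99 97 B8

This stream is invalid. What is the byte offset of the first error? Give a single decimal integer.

Byte[0]=D6: 2-byte lead, need 1 cont bytes. acc=0x16
Byte[1]=B5: continuation. acc=(acc<<6)|0x35=0x5B5
Completed: cp=U+05B5 (starts at byte 0)
Byte[2]=E9: 3-byte lead, need 2 cont bytes. acc=0x9
Byte[3]=8E: continuation. acc=(acc<<6)|0x0E=0x24E
Byte[4]=BA: continuation. acc=(acc<<6)|0x3A=0x93BA
Completed: cp=U+93BA (starts at byte 2)
Byte[5]=B3: INVALID lead byte (not 0xxx/110x/1110/11110)

Answer: 5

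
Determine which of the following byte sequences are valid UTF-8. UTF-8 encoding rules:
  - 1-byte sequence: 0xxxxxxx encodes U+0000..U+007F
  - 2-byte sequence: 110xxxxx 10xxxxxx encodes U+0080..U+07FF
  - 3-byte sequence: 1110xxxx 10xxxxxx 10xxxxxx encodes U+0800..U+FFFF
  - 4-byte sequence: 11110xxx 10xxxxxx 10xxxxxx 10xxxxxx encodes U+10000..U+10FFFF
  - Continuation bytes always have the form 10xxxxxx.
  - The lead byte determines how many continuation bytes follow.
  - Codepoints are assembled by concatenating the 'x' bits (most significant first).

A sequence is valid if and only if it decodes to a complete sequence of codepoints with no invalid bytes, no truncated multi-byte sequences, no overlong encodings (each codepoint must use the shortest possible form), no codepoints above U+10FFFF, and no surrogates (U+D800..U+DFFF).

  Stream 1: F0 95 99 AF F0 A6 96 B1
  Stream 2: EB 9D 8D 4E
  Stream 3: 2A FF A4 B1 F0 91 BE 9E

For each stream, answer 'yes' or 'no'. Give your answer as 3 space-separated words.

Stream 1: decodes cleanly. VALID
Stream 2: decodes cleanly. VALID
Stream 3: error at byte offset 1. INVALID

Answer: yes yes no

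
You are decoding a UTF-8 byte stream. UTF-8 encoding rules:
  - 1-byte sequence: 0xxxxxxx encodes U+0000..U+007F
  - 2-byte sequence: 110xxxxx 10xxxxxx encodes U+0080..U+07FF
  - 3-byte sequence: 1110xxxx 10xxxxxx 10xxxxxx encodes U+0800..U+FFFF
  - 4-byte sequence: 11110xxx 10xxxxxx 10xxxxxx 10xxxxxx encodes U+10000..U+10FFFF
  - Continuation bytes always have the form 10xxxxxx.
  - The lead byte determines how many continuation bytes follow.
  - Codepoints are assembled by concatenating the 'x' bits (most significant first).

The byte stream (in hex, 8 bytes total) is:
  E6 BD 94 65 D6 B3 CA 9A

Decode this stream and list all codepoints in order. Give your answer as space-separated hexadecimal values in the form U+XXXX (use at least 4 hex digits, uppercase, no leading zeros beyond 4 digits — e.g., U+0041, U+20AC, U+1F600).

Byte[0]=E6: 3-byte lead, need 2 cont bytes. acc=0x6
Byte[1]=BD: continuation. acc=(acc<<6)|0x3D=0x1BD
Byte[2]=94: continuation. acc=(acc<<6)|0x14=0x6F54
Completed: cp=U+6F54 (starts at byte 0)
Byte[3]=65: 1-byte ASCII. cp=U+0065
Byte[4]=D6: 2-byte lead, need 1 cont bytes. acc=0x16
Byte[5]=B3: continuation. acc=(acc<<6)|0x33=0x5B3
Completed: cp=U+05B3 (starts at byte 4)
Byte[6]=CA: 2-byte lead, need 1 cont bytes. acc=0xA
Byte[7]=9A: continuation. acc=(acc<<6)|0x1A=0x29A
Completed: cp=U+029A (starts at byte 6)

Answer: U+6F54 U+0065 U+05B3 U+029A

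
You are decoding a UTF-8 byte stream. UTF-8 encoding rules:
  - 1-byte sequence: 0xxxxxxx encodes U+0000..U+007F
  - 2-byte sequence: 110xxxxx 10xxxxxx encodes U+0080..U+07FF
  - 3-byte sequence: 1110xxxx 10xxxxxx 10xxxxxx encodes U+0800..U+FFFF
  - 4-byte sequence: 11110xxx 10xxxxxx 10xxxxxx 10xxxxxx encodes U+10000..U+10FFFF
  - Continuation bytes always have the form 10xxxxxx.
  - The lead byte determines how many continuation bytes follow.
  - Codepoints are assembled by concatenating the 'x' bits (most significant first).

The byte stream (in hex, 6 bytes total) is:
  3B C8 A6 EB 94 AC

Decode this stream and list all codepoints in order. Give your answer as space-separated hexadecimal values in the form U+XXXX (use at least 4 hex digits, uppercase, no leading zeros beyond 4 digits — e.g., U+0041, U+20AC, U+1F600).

Answer: U+003B U+0226 U+B52C

Derivation:
Byte[0]=3B: 1-byte ASCII. cp=U+003B
Byte[1]=C8: 2-byte lead, need 1 cont bytes. acc=0x8
Byte[2]=A6: continuation. acc=(acc<<6)|0x26=0x226
Completed: cp=U+0226 (starts at byte 1)
Byte[3]=EB: 3-byte lead, need 2 cont bytes. acc=0xB
Byte[4]=94: continuation. acc=(acc<<6)|0x14=0x2D4
Byte[5]=AC: continuation. acc=(acc<<6)|0x2C=0xB52C
Completed: cp=U+B52C (starts at byte 3)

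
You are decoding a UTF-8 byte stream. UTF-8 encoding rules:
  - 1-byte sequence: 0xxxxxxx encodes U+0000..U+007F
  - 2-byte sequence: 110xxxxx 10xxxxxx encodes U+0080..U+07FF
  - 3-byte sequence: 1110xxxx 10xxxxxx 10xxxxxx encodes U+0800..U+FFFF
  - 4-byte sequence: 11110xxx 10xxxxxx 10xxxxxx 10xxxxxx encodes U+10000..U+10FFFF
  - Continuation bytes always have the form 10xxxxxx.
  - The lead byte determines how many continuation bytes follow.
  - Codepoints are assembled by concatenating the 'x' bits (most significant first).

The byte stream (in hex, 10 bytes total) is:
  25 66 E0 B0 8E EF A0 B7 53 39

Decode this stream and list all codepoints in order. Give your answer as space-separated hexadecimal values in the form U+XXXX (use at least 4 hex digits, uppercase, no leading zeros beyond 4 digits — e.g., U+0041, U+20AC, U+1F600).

Answer: U+0025 U+0066 U+0C0E U+F837 U+0053 U+0039

Derivation:
Byte[0]=25: 1-byte ASCII. cp=U+0025
Byte[1]=66: 1-byte ASCII. cp=U+0066
Byte[2]=E0: 3-byte lead, need 2 cont bytes. acc=0x0
Byte[3]=B0: continuation. acc=(acc<<6)|0x30=0x30
Byte[4]=8E: continuation. acc=(acc<<6)|0x0E=0xC0E
Completed: cp=U+0C0E (starts at byte 2)
Byte[5]=EF: 3-byte lead, need 2 cont bytes. acc=0xF
Byte[6]=A0: continuation. acc=(acc<<6)|0x20=0x3E0
Byte[7]=B7: continuation. acc=(acc<<6)|0x37=0xF837
Completed: cp=U+F837 (starts at byte 5)
Byte[8]=53: 1-byte ASCII. cp=U+0053
Byte[9]=39: 1-byte ASCII. cp=U+0039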